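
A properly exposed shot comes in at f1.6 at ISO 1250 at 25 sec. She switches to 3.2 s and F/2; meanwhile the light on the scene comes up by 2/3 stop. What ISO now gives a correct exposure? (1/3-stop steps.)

ISO 10000

Scene light: 2/3 stop brighter.
Shutter speed: 25 → 20 → 15 → 13 → 10 → 8 → 6 → 5 → 4 → 3.2 — 3 stops faster (darker).
Aperture: f/1.6 → f/1.8 → f/2 — 2/3 stop narrower (darker).
Net so far: 3 stops darker. ISO: 1250 → 1600 → 2000 → 2500 → 3200 → 4000 → 5000 → 6400 → 8000 → 10000.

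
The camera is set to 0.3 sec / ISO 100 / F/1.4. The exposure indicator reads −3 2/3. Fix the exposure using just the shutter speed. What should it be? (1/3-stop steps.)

Underexposed by 3 2/3 stops → need 3 2/3 stops brighter.
Shutter speed: 0.3 → 0.4 → 0.5 → 0.6 → 0.8 → 1 → 1.3 → 1.6 → 2 → 2.5 → 3.2 → 4.

4 s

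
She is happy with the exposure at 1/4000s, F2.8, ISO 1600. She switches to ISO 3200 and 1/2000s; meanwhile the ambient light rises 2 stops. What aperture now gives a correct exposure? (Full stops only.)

Scene light: 2 stops brighter.
ISO: 1600 → 3200 — 1 stop higher (brighter).
Shutter speed: 1/4000 → 1/2000 — 1 stop slower (brighter).
Net so far: 4 stops brighter. Aperture: f/2.8 → f/4 → f/5.6 → f/8 → f/11.

f/11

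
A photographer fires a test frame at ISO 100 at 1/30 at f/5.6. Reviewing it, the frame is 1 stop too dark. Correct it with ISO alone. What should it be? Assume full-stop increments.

ISO 200

Underexposed by 1 stop → need 1 stop brighter.
ISO: 100 → 200.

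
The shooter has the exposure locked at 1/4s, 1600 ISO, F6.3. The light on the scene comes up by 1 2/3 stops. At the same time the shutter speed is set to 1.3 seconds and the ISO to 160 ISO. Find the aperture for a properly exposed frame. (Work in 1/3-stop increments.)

f/8

Scene light: 1 2/3 stops brighter.
Shutter speed: 1/4 → 0.3 → 0.4 → 0.5 → 0.6 → 0.8 → 1 → 1.3 — 2 1/3 stops longer (brighter).
ISO: 1600 → 1250 → 1000 → 800 → 640 → 500 → 400 → 320 → 250 → 200 → 160 — 3 1/3 stops dropped (darker).
Net so far: 2/3 stop brighter. Aperture: f/6.3 → f/7.1 → f/8.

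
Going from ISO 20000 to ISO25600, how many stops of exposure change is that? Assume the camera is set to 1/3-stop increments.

1/3 stop

20000 → 25600 — count the steps: 1 third-stops = 1/3 stop.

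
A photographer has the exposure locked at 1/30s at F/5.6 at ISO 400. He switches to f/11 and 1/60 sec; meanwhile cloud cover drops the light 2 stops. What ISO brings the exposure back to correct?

Scene light: 2 stops darker.
Aperture: f/5.6 → f/8 → f/11 — 2 stops stopped down (darker).
Shutter speed: 1/30 → 1/60 — 1 stop faster (darker).
Net so far: 5 stops darker. ISO: 400 → 800 → 1600 → 3200 → 6400 → 12800.

ISO 12800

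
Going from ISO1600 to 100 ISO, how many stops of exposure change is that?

1600 → 800 → 400 → 200 → 100 — count the steps: 4 stops.

4 stops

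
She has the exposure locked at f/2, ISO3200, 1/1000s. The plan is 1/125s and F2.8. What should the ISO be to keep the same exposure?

Shutter speed: 1/1000 → 1/500 → 1/250 → 1/125 — 3 stops slower (brighter).
Aperture: f/2 → f/2.8 — 1 stop narrower (darker).
Net change so far: 2 stops brighter. Offset with the ISO: 3200 → 1600 → 800.

ISO 800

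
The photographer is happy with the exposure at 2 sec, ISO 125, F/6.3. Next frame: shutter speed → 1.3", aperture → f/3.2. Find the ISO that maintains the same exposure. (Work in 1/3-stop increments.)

Shutter speed: 2 → 1.6 → 1.3 — 2/3 stop shorter (darker).
Aperture: f/6.3 → f/5.6 → f/5 → f/4.5 → f/4 → f/3.5 → f/3.2 — 2 stops opened up (brighter).
Net change so far: 1 1/3 stops brighter. Offset with the ISO: 125 → 100 → 80 → 64 → 50.

ISO 50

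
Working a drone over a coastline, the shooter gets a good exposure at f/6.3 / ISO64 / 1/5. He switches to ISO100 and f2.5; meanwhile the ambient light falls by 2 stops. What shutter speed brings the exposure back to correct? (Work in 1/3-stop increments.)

Scene light: 2 stops darker.
ISO: 64 → 80 → 100 — 2/3 stop higher (brighter).
Aperture: f/6.3 → f/5.6 → f/5 → f/4.5 → f/4 → f/3.5 → f/3.2 → f/2.8 → f/2.5 — 2 2/3 stops wider (brighter).
Net so far: 1 1/3 stops brighter. Shutter speed: 1/5 → 1/6 → 1/8 → 1/10 → 1/13.

1/13s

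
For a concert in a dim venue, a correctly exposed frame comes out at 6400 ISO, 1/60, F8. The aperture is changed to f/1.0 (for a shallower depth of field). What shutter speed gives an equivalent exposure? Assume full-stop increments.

Aperture: f/8 → f/5.6 → f/4 → f/2.8 → f/2 → f/1.4 → f/1.0 — 6 stops opened up (brighter).
Need 6 stops darker from the shutter speed: 1/60 → 1/125 → 1/250 → 1/500 → 1/1000 → 1/2000 → 1/4000.

1/4000s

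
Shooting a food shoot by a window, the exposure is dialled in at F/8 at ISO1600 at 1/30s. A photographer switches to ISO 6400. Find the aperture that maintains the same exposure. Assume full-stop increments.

ISO: 1600 → 3200 → 6400 — 2 stops higher (brighter).
Need 2 stops darker from the aperture: f/8 → f/11 → f/16.

f/16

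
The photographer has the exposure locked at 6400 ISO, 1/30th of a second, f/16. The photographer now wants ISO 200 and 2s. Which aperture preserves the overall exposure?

f/22

ISO: 6400 → 3200 → 1600 → 800 → 400 → 200 — 5 stops lower (darker).
Shutter speed: 1/30 → 1/15 → 1/8 → 1/4 → 1/2 → 1 → 2 — 6 stops slower (brighter).
Net change so far: 1 stop brighter. Offset with the aperture: f/16 → f/22.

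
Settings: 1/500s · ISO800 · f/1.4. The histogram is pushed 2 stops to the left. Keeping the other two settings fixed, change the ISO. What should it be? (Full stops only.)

ISO 3200

Underexposed by 2 stops → need 2 stops brighter.
ISO: 800 → 1600 → 3200.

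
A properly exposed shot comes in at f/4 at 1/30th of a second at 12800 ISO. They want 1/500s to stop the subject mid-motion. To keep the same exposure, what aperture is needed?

Shutter speed: 1/30 → 1/60 → 1/125 → 1/250 → 1/500 — 4 stops shorter (darker).
Need 4 stops brighter from the aperture: f/4 → f/2.8 → f/2 → f/1.4 → f/1.0.

f/1.0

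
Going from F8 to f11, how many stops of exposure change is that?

1 stop

f/8 → f/11 — count the steps: 1 stop.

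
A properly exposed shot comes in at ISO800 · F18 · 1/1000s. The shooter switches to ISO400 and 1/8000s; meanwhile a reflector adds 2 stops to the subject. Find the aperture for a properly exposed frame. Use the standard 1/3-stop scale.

Scene light: 2 stops brighter.
ISO: 800 → 640 → 500 → 400 — 1 stop dropped (darker).
Shutter speed: 1/1000 → 1/1250 → 1/1600 → 1/2000 → 1/2500 → 1/3200 → 1/4000 → 1/5000 → 1/6400 → 1/8000 — 3 stops faster (darker).
Net so far: 2 stops darker. Aperture: f/18 → f/16 → f/14 → f/13 → f/11 → f/10 → f/9.

f/9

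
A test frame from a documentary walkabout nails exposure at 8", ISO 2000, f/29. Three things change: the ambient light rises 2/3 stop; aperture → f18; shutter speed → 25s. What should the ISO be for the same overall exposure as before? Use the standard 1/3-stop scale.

ISO 160

Scene light: 2/3 stop brighter.
Aperture: f/29 → f/25 → f/22 → f/20 → f/18 — 1 1/3 stops wider (brighter).
Shutter speed: 8 → 10 → 13 → 15 → 20 → 25 — 1 2/3 stops slower (brighter).
Net so far: 3 2/3 stops brighter. ISO: 2000 → 1600 → 1250 → 1000 → 800 → 640 → 500 → 400 → 320 → 250 → 200 → 160.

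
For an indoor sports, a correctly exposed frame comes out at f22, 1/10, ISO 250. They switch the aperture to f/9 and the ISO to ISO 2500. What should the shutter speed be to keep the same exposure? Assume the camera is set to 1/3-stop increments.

Aperture: f/22 → f/20 → f/18 → f/16 → f/14 → f/13 → f/11 → f/10 → f/9 — 2 2/3 stops larger aperture (brighter).
ISO: 250 → 320 → 400 → 500 → 640 → 800 → 1000 → 1250 → 1600 → 2000 → 2500 — 3 1/3 stops raised (brighter).
Net change so far: 6 stops brighter. Offset with the shutter speed: 1/10 → 1/13 → 1/15 → 1/20 → 1/25 → 1/30 → 1/40 → 1/50 → 1/60 → 1/80 → 1/100 → 1/125 → 1/160 → 1/200 → 1/250 → 1/320 → 1/400 → 1/500 → 1/640.

1/640s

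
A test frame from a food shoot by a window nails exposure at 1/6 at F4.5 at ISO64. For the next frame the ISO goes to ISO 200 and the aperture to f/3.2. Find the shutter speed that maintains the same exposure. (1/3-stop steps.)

1/40s

ISO: 64 → 80 → 100 → 125 → 160 → 200 — 1 2/3 stops raised (brighter).
Aperture: f/4.5 → f/4 → f/3.5 → f/3.2 — 1 stop wider (brighter).
Net change so far: 2 2/3 stops brighter. Offset with the shutter speed: 1/6 → 1/8 → 1/10 → 1/13 → 1/15 → 1/20 → 1/25 → 1/30 → 1/40.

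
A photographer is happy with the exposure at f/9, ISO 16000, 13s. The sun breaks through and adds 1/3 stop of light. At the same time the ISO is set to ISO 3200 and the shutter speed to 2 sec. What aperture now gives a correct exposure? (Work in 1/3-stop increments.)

Scene light: 1/3 stop brighter.
ISO: 16000 → 12800 → 10000 → 8000 → 6400 → 5000 → 4000 → 3200 — 2 1/3 stops lower (darker).
Shutter speed: 13 → 10 → 8 → 6 → 5 → 4 → 3.2 → 2.5 → 2 — 2 2/3 stops shorter (darker).
Net so far: 4 2/3 stops darker. Aperture: f/9 → f/8 → f/7.1 → f/6.3 → f/5.6 → f/5 → f/4.5 → f/4 → f/3.5 → f/3.2 → f/2.8 → f/2.5 → f/2.2 → f/2 → f/1.8.

f/1.8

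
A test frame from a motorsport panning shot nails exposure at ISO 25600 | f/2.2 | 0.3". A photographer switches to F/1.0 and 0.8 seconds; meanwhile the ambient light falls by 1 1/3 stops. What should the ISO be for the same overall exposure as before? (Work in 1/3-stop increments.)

ISO 5000

Scene light: 1 1/3 stops darker.
Aperture: f/2.2 → f/2 → f/1.8 → f/1.6 → f/1.4 → f/1.2 → f/1.1 → f/1.0 — 2 1/3 stops larger aperture (brighter).
Shutter speed: 0.3 → 0.4 → 0.5 → 0.6 → 0.8 — 1 1/3 stops slower (brighter).
Net so far: 2 1/3 stops brighter. ISO: 25600 → 20000 → 16000 → 12800 → 10000 → 8000 → 6400 → 5000.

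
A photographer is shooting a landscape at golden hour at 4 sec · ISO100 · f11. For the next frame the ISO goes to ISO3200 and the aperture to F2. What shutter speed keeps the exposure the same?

ISO: 100 → 200 → 400 → 800 → 1600 → 3200 — 5 stops raised (brighter).
Aperture: f/11 → f/8 → f/5.6 → f/4 → f/2.8 → f/2 — 5 stops wider (brighter).
Net change so far: 10 stops brighter. Offset with the shutter speed: 4 → 2 → 1 → 1/2 → 1/4 → 1/8 → 1/15 → 1/30 → 1/60 → 1/125 → 1/250.

1/250s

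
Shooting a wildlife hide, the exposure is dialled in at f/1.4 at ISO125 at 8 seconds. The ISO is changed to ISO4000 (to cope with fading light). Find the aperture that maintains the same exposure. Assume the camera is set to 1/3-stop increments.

ISO: 125 → 160 → 200 → 250 → 320 → 400 → 500 → 640 → 800 → 1000 → 1250 → 1600 → 2000 → 2500 → 3200 → 4000 — 5 stops higher (brighter).
Need 5 stops darker from the aperture: f/1.4 → f/1.6 → f/1.8 → f/2 → f/2.2 → f/2.5 → f/2.8 → f/3.2 → f/3.5 → f/4 → f/4.5 → f/5 → f/5.6 → f/6.3 → f/7.1 → f/8.

f/8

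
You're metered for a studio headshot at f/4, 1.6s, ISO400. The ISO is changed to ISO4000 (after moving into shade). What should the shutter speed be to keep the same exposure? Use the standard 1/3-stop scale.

1/6s

ISO: 400 → 500 → 640 → 800 → 1000 → 1250 → 1600 → 2000 → 2500 → 3200 → 4000 — 3 1/3 stops raised (brighter).
Need 3 1/3 stops darker from the shutter speed: 1.6 → 1.3 → 1 → 0.8 → 0.6 → 0.5 → 0.4 → 0.3 → 1/4 → 1/5 → 1/6.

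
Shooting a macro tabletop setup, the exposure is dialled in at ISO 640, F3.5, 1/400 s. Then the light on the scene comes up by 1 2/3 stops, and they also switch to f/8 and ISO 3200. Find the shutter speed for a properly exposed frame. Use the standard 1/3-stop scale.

Scene light: 1 2/3 stops brighter.
Aperture: f/3.5 → f/4 → f/4.5 → f/5 → f/5.6 → f/6.3 → f/7.1 → f/8 — 2 1/3 stops narrower (darker).
ISO: 640 → 800 → 1000 → 1250 → 1600 → 2000 → 2500 → 3200 — 2 1/3 stops raised (brighter).
Net so far: 1 2/3 stops brighter. Shutter speed: 1/400 → 1/500 → 1/640 → 1/800 → 1/1000 → 1/1250.

1/1250s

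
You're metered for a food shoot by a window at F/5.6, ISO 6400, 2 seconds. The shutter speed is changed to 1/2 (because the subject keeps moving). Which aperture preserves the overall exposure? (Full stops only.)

f/2.8

Shutter speed: 2 → 1 → 1/2 — 2 stops shorter (darker).
Need 2 stops brighter from the aperture: f/5.6 → f/4 → f/2.8.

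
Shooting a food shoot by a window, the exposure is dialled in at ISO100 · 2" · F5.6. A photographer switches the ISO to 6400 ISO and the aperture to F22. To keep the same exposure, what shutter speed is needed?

ISO: 100 → 200 → 400 → 800 → 1600 → 3200 → 6400 — 6 stops raised (brighter).
Aperture: f/5.6 → f/8 → f/11 → f/16 → f/22 — 4 stops narrower (darker).
Net change so far: 2 stops brighter. Offset with the shutter speed: 2 → 1 → 1/2.

1/2s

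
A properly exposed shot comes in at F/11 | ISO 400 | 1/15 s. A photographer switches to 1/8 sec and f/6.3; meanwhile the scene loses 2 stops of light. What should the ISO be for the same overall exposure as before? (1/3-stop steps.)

Scene light: 2 stops darker.
Shutter speed: 1/15 → 1/13 → 1/10 → 1/8 — 1 stop slower (brighter).
Aperture: f/11 → f/10 → f/9 → f/8 → f/7.1 → f/6.3 — 1 2/3 stops larger aperture (brighter).
Net so far: 2/3 stop brighter. ISO: 400 → 320 → 250.

ISO 250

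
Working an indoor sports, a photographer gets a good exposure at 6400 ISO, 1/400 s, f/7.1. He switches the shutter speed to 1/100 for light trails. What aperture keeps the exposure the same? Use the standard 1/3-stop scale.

Shutter speed: 1/400 → 1/320 → 1/250 → 1/200 → 1/160 → 1/125 → 1/100 — 2 stops longer (brighter).
Need 2 stops darker from the aperture: f/7.1 → f/8 → f/9 → f/10 → f/11 → f/13 → f/14.

f/14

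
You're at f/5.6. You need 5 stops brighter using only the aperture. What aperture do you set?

f/1.0

Aperture: f/5.6 → f/4 → f/2.8 → f/2 → f/1.4 → f/1.0 — 5 stops larger aperture (brighter).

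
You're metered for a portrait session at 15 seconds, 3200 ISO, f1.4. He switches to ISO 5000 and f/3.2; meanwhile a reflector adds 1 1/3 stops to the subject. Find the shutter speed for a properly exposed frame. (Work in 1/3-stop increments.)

Scene light: 1 1/3 stops brighter.
ISO: 3200 → 4000 → 5000 — 2/3 stop raised (brighter).
Aperture: f/1.4 → f/1.6 → f/1.8 → f/2 → f/2.2 → f/2.5 → f/2.8 → f/3.2 — 2 1/3 stops narrower (darker).
Net so far: 1/3 stop darker. Shutter speed: 15 → 20.

20 s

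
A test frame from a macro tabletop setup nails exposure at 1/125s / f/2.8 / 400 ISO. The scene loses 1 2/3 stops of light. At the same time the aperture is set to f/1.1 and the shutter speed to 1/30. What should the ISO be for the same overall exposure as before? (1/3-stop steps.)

ISO 50

Scene light: 1 2/3 stops darker.
Aperture: f/2.8 → f/2.5 → f/2.2 → f/2 → f/1.8 → f/1.6 → f/1.4 → f/1.2 → f/1.1 — 2 2/3 stops opened up (brighter).
Shutter speed: 1/125 → 1/100 → 1/80 → 1/60 → 1/50 → 1/40 → 1/30 — 2 stops longer (brighter).
Net so far: 3 stops brighter. ISO: 400 → 320 → 250 → 200 → 160 → 125 → 100 → 80 → 64 → 50.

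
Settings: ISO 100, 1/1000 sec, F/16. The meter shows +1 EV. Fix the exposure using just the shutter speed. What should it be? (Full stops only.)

Overexposed by 1 stop → need 1 stop darker.
Shutter speed: 1/1000 → 1/2000.

1/2000s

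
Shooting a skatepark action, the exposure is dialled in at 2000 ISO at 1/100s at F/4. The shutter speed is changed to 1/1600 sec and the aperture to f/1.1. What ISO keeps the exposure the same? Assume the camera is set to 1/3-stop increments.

Shutter speed: 1/100 → 1/125 → 1/160 → 1/200 → 1/250 → 1/320 → 1/400 → 1/500 → 1/640 → 1/800 → 1/1000 → 1/1250 → 1/1600 — 4 stops faster (darker).
Aperture: f/4 → f/3.5 → f/3.2 → f/2.8 → f/2.5 → f/2.2 → f/2 → f/1.8 → f/1.6 → f/1.4 → f/1.2 → f/1.1 — 3 2/3 stops larger aperture (brighter).
Net change so far: 1/3 stop darker. Offset with the ISO: 2000 → 2500.

ISO 2500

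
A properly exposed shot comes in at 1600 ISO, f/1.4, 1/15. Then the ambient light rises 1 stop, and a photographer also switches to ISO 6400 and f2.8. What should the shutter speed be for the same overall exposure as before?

Scene light: 1 stop brighter.
ISO: 1600 → 3200 → 6400 — 2 stops raised (brighter).
Aperture: f/1.4 → f/2 → f/2.8 — 2 stops stopped down (darker).
Net so far: 1 stop brighter. Shutter speed: 1/15 → 1/30.

1/30s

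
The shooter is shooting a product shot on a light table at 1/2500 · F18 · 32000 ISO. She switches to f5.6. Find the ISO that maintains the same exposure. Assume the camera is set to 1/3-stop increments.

Aperture: f/18 → f/16 → f/14 → f/13 → f/11 → f/10 → f/9 → f/8 → f/7.1 → f/6.3 → f/5.6 — 3 1/3 stops opened up (brighter).
Need 3 1/3 stops darker from the ISO: 32000 → 25600 → 20000 → 16000 → 12800 → 10000 → 8000 → 6400 → 5000 → 4000 → 3200.

ISO 3200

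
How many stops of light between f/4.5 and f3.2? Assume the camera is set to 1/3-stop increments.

f/4.5 → f/4 → f/3.5 → f/3.2 — count the steps: 3 third-stops = 1 stop.

1 stop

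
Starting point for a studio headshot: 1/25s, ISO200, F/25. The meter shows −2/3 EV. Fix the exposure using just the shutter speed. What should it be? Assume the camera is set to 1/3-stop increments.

Underexposed by 2/3 stop → need 2/3 stop brighter.
Shutter speed: 1/25 → 1/20 → 1/15.

1/15s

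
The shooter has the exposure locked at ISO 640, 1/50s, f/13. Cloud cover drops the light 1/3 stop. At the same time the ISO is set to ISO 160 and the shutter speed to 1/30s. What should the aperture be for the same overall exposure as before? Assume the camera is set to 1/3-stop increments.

f/7.1

Scene light: 1/3 stop darker.
ISO: 640 → 500 → 400 → 320 → 250 → 200 → 160 — 2 stops lower (darker).
Shutter speed: 1/50 → 1/40 → 1/30 — 2/3 stop longer (brighter).
Net so far: 1 2/3 stops darker. Aperture: f/13 → f/11 → f/10 → f/9 → f/8 → f/7.1.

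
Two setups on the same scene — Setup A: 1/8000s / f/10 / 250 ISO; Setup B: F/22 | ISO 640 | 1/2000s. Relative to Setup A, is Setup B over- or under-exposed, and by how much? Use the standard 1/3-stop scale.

Aperture: f/10 → f/11 → f/13 → f/14 → f/16 → f/18 → f/20 → f/22 — 2 1/3 stops narrower (darker).
Shutter speed: 1/8000 → 1/6400 → 1/5000 → 1/4000 → 1/3200 → 1/2500 → 1/2000 — 2 stops slower (brighter).
ISO: 250 → 320 → 400 → 500 → 640 — 1 1/3 stops raised (brighter).
Net: −2 1/3 +2 +1 1/3 = +1 stop.

1 stop brighter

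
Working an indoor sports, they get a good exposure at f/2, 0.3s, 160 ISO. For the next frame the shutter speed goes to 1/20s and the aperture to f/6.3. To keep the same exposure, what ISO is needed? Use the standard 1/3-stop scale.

ISO 10000

Shutter speed: 0.3 → 1/4 → 1/5 → 1/6 → 1/8 → 1/10 → 1/13 → 1/15 → 1/20 — 2 2/3 stops shorter (darker).
Aperture: f/2 → f/2.2 → f/2.5 → f/2.8 → f/3.2 → f/3.5 → f/4 → f/4.5 → f/5 → f/5.6 → f/6.3 — 3 1/3 stops stopped down (darker).
Net change so far: 6 stops darker. Offset with the ISO: 160 → 200 → 250 → 320 → 400 → 500 → 640 → 800 → 1000 → 1250 → 1600 → 2000 → 2500 → 3200 → 4000 → 5000 → 6400 → 8000 → 10000.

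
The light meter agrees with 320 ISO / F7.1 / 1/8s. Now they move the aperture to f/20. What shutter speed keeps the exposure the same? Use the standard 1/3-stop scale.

Aperture: f/7.1 → f/8 → f/9 → f/10 → f/11 → f/13 → f/14 → f/16 → f/18 → f/20 — 3 stops narrower (darker).
Need 3 stops brighter from the shutter speed: 1/8 → 1/6 → 1/5 → 1/4 → 0.3 → 0.4 → 0.5 → 0.6 → 0.8 → 1.

1 s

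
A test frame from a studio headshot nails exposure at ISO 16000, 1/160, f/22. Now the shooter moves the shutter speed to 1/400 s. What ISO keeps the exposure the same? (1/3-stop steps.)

ISO 40000

Shutter speed: 1/160 → 1/200 → 1/250 → 1/320 → 1/400 — 1 1/3 stops shorter (darker).
Need 1 1/3 stops brighter from the ISO: 16000 → 20000 → 25600 → 32000 → 40000.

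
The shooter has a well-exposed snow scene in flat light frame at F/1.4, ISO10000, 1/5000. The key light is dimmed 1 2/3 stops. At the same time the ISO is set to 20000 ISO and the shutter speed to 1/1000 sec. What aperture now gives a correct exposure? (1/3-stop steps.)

f/2.5

Scene light: 1 2/3 stops darker.
ISO: 10000 → 12800 → 16000 → 20000 — 1 stop raised (brighter).
Shutter speed: 1/5000 → 1/4000 → 1/3200 → 1/2500 → 1/2000 → 1/1600 → 1/1250 → 1/1000 — 2 1/3 stops longer (brighter).
Net so far: 1 2/3 stops brighter. Aperture: f/1.4 → f/1.6 → f/1.8 → f/2 → f/2.2 → f/2.5.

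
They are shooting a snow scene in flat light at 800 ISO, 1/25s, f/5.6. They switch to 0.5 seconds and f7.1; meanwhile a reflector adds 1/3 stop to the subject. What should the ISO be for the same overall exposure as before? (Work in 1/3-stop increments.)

Scene light: 1/3 stop brighter.
Shutter speed: 1/25 → 1/20 → 1/15 → 1/13 → 1/10 → 1/8 → 1/6 → 1/5 → 1/4 → 0.3 → 0.4 → 0.5 — 3 2/3 stops longer (brighter).
Aperture: f/5.6 → f/6.3 → f/7.1 — 2/3 stop smaller aperture (darker).
Net so far: 3 1/3 stops brighter. ISO: 800 → 640 → 500 → 400 → 320 → 250 → 200 → 160 → 125 → 100 → 80.

ISO 80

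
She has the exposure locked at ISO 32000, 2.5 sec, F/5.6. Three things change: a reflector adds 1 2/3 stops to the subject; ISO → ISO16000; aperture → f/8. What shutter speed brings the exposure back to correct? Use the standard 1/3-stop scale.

Scene light: 1 2/3 stops brighter.
ISO: 32000 → 25600 → 20000 → 16000 — 1 stop lower (darker).
Aperture: f/5.6 → f/6.3 → f/7.1 → f/8 — 1 stop smaller aperture (darker).
Net so far: 1/3 stop darker. Shutter speed: 2.5 → 3.2.

3.2 s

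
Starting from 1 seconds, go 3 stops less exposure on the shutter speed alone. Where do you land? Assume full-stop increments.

Shutter speed: 1 → 1/2 → 1/4 → 1/8 — 3 stops faster (darker).

1/8s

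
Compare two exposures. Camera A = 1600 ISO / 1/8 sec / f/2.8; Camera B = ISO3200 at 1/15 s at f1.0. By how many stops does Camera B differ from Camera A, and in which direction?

Aperture: f/2.8 → f/2 → f/1.4 → f/1.0 — 3 stops opened up (brighter).
Shutter speed: 1/8 → 1/15 — 1 stop faster (darker).
ISO: 1600 → 3200 — 1 stop raised (brighter).
Net: +3 −1 +1 = +3 stops.

3 stops brighter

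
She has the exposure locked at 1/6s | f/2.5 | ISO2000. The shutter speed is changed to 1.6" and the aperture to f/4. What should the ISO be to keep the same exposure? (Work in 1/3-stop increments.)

ISO 500

Shutter speed: 1/6 → 1/5 → 1/4 → 0.3 → 0.4 → 0.5 → 0.6 → 0.8 → 1 → 1.3 → 1.6 — 3 1/3 stops longer (brighter).
Aperture: f/2.5 → f/2.8 → f/3.2 → f/3.5 → f/4 — 1 1/3 stops narrower (darker).
Net change so far: 2 stops brighter. Offset with the ISO: 2000 → 1600 → 1250 → 1000 → 800 → 640 → 500.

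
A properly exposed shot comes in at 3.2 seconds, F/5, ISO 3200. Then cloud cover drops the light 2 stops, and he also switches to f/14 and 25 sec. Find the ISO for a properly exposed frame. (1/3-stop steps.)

Scene light: 2 stops darker.
Aperture: f/5 → f/5.6 → f/6.3 → f/7.1 → f/8 → f/9 → f/10 → f/11 → f/13 → f/14 — 3 stops narrower (darker).
Shutter speed: 3.2 → 4 → 5 → 6 → 8 → 10 → 13 → 15 → 20 → 25 — 3 stops slower (brighter).
Net so far: 2 stops darker. ISO: 3200 → 4000 → 5000 → 6400 → 8000 → 10000 → 12800.

ISO 12800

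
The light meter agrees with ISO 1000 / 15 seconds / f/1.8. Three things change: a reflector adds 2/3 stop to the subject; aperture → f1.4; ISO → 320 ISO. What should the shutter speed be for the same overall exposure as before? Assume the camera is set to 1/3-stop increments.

20 s

Scene light: 2/3 stop brighter.
Aperture: f/1.8 → f/1.6 → f/1.4 — 2/3 stop wider (brighter).
ISO: 1000 → 800 → 640 → 500 → 400 → 320 — 1 2/3 stops lower (darker).
Net so far: 1/3 stop darker. Shutter speed: 15 → 20.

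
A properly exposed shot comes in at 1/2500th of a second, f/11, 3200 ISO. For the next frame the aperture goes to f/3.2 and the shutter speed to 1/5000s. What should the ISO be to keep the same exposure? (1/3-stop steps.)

ISO 500

Aperture: f/11 → f/10 → f/9 → f/8 → f/7.1 → f/6.3 → f/5.6 → f/5 → f/4.5 → f/4 → f/3.5 → f/3.2 — 3 2/3 stops wider (brighter).
Shutter speed: 1/2500 → 1/3200 → 1/4000 → 1/5000 — 1 stop faster (darker).
Net change so far: 2 2/3 stops brighter. Offset with the ISO: 3200 → 2500 → 2000 → 1600 → 1250 → 1000 → 800 → 640 → 500.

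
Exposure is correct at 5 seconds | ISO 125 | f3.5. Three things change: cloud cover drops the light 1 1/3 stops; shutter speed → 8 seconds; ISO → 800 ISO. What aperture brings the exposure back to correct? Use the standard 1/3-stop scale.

f/7.1

Scene light: 1 1/3 stops darker.
Shutter speed: 5 → 6 → 8 — 2/3 stop longer (brighter).
ISO: 125 → 160 → 200 → 250 → 320 → 400 → 500 → 640 → 800 — 2 2/3 stops raised (brighter).
Net so far: 2 stops brighter. Aperture: f/3.5 → f/4 → f/4.5 → f/5 → f/5.6 → f/6.3 → f/7.1.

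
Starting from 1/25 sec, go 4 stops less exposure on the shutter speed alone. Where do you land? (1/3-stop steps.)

Shutter speed: 1/25 → 1/30 → 1/40 → 1/50 → 1/60 → 1/80 → 1/100 → 1/125 → 1/160 → 1/200 → 1/250 → 1/320 → 1/400 — 4 stops shorter (darker).

1/400s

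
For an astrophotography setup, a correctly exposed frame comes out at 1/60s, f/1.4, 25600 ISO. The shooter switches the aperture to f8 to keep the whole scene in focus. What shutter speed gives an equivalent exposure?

Aperture: f/1.4 → f/2 → f/2.8 → f/4 → f/5.6 → f/8 — 5 stops smaller aperture (darker).
Need 5 stops brighter from the shutter speed: 1/60 → 1/30 → 1/15 → 1/8 → 1/4 → 1/2.

1/2s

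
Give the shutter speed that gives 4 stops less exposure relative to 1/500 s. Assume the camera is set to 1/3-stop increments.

Shutter speed: 1/500 → 1/640 → 1/800 → 1/1000 → 1/1250 → 1/1600 → 1/2000 → 1/2500 → 1/3200 → 1/4000 → 1/5000 → 1/6400 → 1/8000 — 4 stops faster (darker).

1/8000s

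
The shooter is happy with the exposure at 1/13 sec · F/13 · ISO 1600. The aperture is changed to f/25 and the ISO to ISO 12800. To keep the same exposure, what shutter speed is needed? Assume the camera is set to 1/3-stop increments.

Aperture: f/13 → f/14 → f/16 → f/18 → f/20 → f/22 → f/25 — 2 stops narrower (darker).
ISO: 1600 → 2000 → 2500 → 3200 → 4000 → 5000 → 6400 → 8000 → 10000 → 12800 — 3 stops higher (brighter).
Net change so far: 1 stop brighter. Offset with the shutter speed: 1/13 → 1/15 → 1/20 → 1/25.

1/25s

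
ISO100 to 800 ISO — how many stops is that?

100 → 200 → 400 → 800 — count the steps: 3 stops.

3 stops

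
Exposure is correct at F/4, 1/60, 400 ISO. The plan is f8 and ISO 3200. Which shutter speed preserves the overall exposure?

Aperture: f/4 → f/5.6 → f/8 — 2 stops smaller aperture (darker).
ISO: 400 → 800 → 1600 → 3200 — 3 stops raised (brighter).
Net change so far: 1 stop brighter. Offset with the shutter speed: 1/60 → 1/125.

1/125s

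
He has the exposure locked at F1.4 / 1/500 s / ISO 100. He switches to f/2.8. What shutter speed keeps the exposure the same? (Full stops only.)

Aperture: f/1.4 → f/2 → f/2.8 — 2 stops narrower (darker).
Need 2 stops brighter from the shutter speed: 1/500 → 1/250 → 1/125.

1/125s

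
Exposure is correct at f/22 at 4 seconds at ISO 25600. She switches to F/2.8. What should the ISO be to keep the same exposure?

Aperture: f/22 → f/16 → f/11 → f/8 → f/5.6 → f/4 → f/2.8 — 6 stops wider (brighter).
Need 6 stops darker from the ISO: 25600 → 12800 → 6400 → 3200 → 1600 → 800 → 400.

ISO 400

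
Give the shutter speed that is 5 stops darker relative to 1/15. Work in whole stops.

Shutter speed: 1/15 → 1/30 → 1/60 → 1/125 → 1/250 → 1/500 — 5 stops shorter (darker).

1/500s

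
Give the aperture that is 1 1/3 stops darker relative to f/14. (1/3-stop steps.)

Aperture: f/14 → f/16 → f/18 → f/20 → f/22 — 1 1/3 stops stopped down (darker).

f/22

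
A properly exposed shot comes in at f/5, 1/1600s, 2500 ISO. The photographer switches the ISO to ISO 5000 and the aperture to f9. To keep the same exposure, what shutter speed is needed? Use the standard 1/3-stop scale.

1/1000s

ISO: 2500 → 3200 → 4000 → 5000 — 1 stop higher (brighter).
Aperture: f/5 → f/5.6 → f/6.3 → f/7.1 → f/8 → f/9 — 1 2/3 stops smaller aperture (darker).
Net change so far: 2/3 stop darker. Offset with the shutter speed: 1/1600 → 1/1250 → 1/1000.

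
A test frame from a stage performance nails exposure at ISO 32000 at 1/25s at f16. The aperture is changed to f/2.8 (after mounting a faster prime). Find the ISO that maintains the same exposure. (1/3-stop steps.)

Aperture: f/16 → f/14 → f/13 → f/11 → f/10 → f/9 → f/8 → f/7.1 → f/6.3 → f/5.6 → f/5 → f/4.5 → f/4 → f/3.5 → f/3.2 → f/2.8 — 5 stops opened up (brighter).
Need 5 stops darker from the ISO: 32000 → 25600 → 20000 → 16000 → 12800 → 10000 → 8000 → 6400 → 5000 → 4000 → 3200 → 2500 → 2000 → 1600 → 1250 → 1000.

ISO 1000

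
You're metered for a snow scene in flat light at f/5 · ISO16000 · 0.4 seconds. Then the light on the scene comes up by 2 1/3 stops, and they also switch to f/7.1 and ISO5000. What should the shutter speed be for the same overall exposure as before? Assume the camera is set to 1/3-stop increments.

0.5 s

Scene light: 2 1/3 stops brighter.
Aperture: f/5 → f/5.6 → f/6.3 → f/7.1 — 1 stop stopped down (darker).
ISO: 16000 → 12800 → 10000 → 8000 → 6400 → 5000 — 1 2/3 stops dropped (darker).
Net so far: 1/3 stop darker. Shutter speed: 0.4 → 0.5.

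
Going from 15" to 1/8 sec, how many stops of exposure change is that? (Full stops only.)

7 stops

15 → 8 → 4 → 2 → 1 → 1/2 → 1/4 → 1/8 — count the steps: 7 stops.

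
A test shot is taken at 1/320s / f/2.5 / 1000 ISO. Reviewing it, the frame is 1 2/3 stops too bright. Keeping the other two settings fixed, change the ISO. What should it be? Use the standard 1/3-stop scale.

Overexposed by 1 2/3 stops → need 1 2/3 stops darker.
ISO: 1000 → 800 → 640 → 500 → 400 → 320.

ISO 320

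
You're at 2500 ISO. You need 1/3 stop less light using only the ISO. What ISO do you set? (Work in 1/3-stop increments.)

ISO 2000

ISO: 2500 → 2000 — 1/3 stop dropped (darker).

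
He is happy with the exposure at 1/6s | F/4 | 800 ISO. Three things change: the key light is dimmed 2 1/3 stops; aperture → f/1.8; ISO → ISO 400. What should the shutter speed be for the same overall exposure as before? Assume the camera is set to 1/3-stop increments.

Scene light: 2 1/3 stops darker.
Aperture: f/4 → f/3.5 → f/3.2 → f/2.8 → f/2.5 → f/2.2 → f/2 → f/1.8 — 2 1/3 stops larger aperture (brighter).
ISO: 800 → 640 → 500 → 400 — 1 stop lower (darker).
Net so far: 1 stop darker. Shutter speed: 1/6 → 1/5 → 1/4 → 0.3.

0.3 s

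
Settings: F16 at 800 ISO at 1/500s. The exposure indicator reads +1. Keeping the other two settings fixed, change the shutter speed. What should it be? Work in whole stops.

1/1000s

Overexposed by 1 stop → need 1 stop darker.
Shutter speed: 1/500 → 1/1000.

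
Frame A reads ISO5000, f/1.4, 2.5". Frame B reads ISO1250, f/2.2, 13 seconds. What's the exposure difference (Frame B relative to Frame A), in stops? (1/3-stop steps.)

Aperture: f/1.4 → f/1.6 → f/1.8 → f/2 → f/2.2 — 1 1/3 stops smaller aperture (darker).
Shutter speed: 2.5 → 3.2 → 4 → 5 → 6 → 8 → 10 → 13 — 2 1/3 stops slower (brighter).
ISO: 5000 → 4000 → 3200 → 2500 → 2000 → 1600 → 1250 — 2 stops dropped (darker).
Net: −1 1/3 +2 1/3 −2 = −1 stop.

1 stop darker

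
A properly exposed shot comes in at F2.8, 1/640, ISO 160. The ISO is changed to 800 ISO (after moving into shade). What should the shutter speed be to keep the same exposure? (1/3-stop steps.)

1/3200s

ISO: 160 → 200 → 250 → 320 → 400 → 500 → 640 → 800 — 2 1/3 stops higher (brighter).
Need 2 1/3 stops darker from the shutter speed: 1/640 → 1/800 → 1/1000 → 1/1250 → 1/1600 → 1/2000 → 1/2500 → 1/3200.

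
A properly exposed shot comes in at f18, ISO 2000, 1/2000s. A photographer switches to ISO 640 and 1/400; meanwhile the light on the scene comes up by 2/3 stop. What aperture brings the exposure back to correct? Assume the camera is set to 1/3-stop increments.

f/29

Scene light: 2/3 stop brighter.
ISO: 2000 → 1600 → 1250 → 1000 → 800 → 640 — 1 2/3 stops dropped (darker).
Shutter speed: 1/2000 → 1/1600 → 1/1250 → 1/1000 → 1/800 → 1/640 → 1/500 → 1/400 — 2 1/3 stops longer (brighter).
Net so far: 1 1/3 stops brighter. Aperture: f/18 → f/20 → f/22 → f/25 → f/29.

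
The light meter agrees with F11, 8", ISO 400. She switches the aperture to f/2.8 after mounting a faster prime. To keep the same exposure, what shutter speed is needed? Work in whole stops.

1/2s

Aperture: f/11 → f/8 → f/5.6 → f/4 → f/2.8 — 4 stops opened up (brighter).
Need 4 stops darker from the shutter speed: 8 → 4 → 2 → 1 → 1/2.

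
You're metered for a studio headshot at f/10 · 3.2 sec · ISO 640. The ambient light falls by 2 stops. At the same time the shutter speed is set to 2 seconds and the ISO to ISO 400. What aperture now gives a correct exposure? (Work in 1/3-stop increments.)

f/3.2

Scene light: 2 stops darker.
Shutter speed: 3.2 → 2.5 → 2 — 2/3 stop faster (darker).
ISO: 640 → 500 → 400 — 2/3 stop dropped (darker).
Net so far: 3 1/3 stops darker. Aperture: f/10 → f/9 → f/8 → f/7.1 → f/6.3 → f/5.6 → f/5 → f/4.5 → f/4 → f/3.5 → f/3.2.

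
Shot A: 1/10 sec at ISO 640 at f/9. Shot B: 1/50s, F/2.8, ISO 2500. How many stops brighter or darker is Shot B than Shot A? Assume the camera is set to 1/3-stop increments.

3 stops brighter

Aperture: f/9 → f/8 → f/7.1 → f/6.3 → f/5.6 → f/5 → f/4.5 → f/4 → f/3.5 → f/3.2 → f/2.8 — 3 1/3 stops opened up (brighter).
Shutter speed: 1/10 → 1/13 → 1/15 → 1/20 → 1/25 → 1/30 → 1/40 → 1/50 — 2 1/3 stops shorter (darker).
ISO: 640 → 800 → 1000 → 1250 → 1600 → 2000 → 2500 — 2 stops higher (brighter).
Net: +3 1/3 −2 1/3 +2 = +3 stops.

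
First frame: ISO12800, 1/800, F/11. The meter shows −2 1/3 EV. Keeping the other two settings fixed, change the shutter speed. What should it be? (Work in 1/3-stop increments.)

Underexposed by 2 1/3 stops → need 2 1/3 stops brighter.
Shutter speed: 1/800 → 1/640 → 1/500 → 1/400 → 1/320 → 1/250 → 1/200 → 1/160.

1/160s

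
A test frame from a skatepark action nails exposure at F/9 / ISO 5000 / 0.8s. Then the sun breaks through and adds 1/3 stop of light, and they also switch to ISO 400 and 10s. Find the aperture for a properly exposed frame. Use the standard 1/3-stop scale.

Scene light: 1/3 stop brighter.
ISO: 5000 → 4000 → 3200 → 2500 → 2000 → 1600 → 1250 → 1000 → 800 → 640 → 500 → 400 — 3 2/3 stops dropped (darker).
Shutter speed: 0.8 → 1 → 1.3 → 1.6 → 2 → 2.5 → 3.2 → 4 → 5 → 6 → 8 → 10 — 3 2/3 stops slower (brighter).
Net so far: 1/3 stop brighter. Aperture: f/9 → f/10.

f/10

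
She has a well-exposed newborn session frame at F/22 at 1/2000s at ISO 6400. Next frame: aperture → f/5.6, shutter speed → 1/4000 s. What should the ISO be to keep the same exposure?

Aperture: f/22 → f/16 → f/11 → f/8 → f/5.6 — 4 stops wider (brighter).
Shutter speed: 1/2000 → 1/4000 — 1 stop faster (darker).
Net change so far: 3 stops brighter. Offset with the ISO: 6400 → 3200 → 1600 → 800.

ISO 800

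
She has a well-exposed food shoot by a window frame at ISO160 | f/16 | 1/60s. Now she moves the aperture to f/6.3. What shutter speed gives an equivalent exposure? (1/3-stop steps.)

1/400s

Aperture: f/16 → f/14 → f/13 → f/11 → f/10 → f/9 → f/8 → f/7.1 → f/6.3 — 2 2/3 stops opened up (brighter).
Need 2 2/3 stops darker from the shutter speed: 1/60 → 1/80 → 1/100 → 1/125 → 1/160 → 1/200 → 1/250 → 1/320 → 1/400.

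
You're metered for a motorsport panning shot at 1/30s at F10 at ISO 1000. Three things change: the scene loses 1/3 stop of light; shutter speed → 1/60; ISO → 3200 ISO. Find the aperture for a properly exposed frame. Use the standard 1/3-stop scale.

f/11

Scene light: 1/3 stop darker.
Shutter speed: 1/30 → 1/40 → 1/50 → 1/60 — 1 stop shorter (darker).
ISO: 1000 → 1250 → 1600 → 2000 → 2500 → 3200 — 1 2/3 stops raised (brighter).
Net so far: 1/3 stop brighter. Aperture: f/10 → f/11.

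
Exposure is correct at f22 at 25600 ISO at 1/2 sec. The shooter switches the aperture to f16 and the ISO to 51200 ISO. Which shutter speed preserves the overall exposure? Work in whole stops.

Aperture: f/22 → f/16 — 1 stop wider (brighter).
ISO: 25600 → 51200 — 1 stop higher (brighter).
Net change so far: 2 stops brighter. Offset with the shutter speed: 1/2 → 1/4 → 1/8.

1/8s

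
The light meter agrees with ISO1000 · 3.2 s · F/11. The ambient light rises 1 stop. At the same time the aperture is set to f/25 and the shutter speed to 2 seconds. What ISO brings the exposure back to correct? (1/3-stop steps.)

ISO 4000

Scene light: 1 stop brighter.
Aperture: f/11 → f/13 → f/14 → f/16 → f/18 → f/20 → f/22 → f/25 — 2 1/3 stops smaller aperture (darker).
Shutter speed: 3.2 → 2.5 → 2 — 2/3 stop faster (darker).
Net so far: 2 stops darker. ISO: 1000 → 1250 → 1600 → 2000 → 2500 → 3200 → 4000.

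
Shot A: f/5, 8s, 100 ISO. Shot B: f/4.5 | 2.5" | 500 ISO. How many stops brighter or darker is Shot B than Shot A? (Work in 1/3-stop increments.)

Aperture: f/5 → f/4.5 — 1/3 stop wider (brighter).
Shutter speed: 8 → 6 → 5 → 4 → 3.2 → 2.5 — 1 2/3 stops shorter (darker).
ISO: 100 → 125 → 160 → 200 → 250 → 320 → 400 → 500 — 2 1/3 stops higher (brighter).
Net: +1/3 −1 2/3 +2 1/3 = +1 stop.

1 stop brighter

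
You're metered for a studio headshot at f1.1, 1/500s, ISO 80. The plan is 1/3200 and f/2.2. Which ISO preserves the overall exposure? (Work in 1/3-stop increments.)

ISO 2000

Shutter speed: 1/500 → 1/640 → 1/800 → 1/1000 → 1/1250 → 1/1600 → 1/2000 → 1/2500 → 1/3200 — 2 2/3 stops faster (darker).
Aperture: f/1.1 → f/1.2 → f/1.4 → f/1.6 → f/1.8 → f/2 → f/2.2 — 2 stops narrower (darker).
Net change so far: 4 2/3 stops darker. Offset with the ISO: 80 → 100 → 125 → 160 → 200 → 250 → 320 → 400 → 500 → 640 → 800 → 1000 → 1250 → 1600 → 2000.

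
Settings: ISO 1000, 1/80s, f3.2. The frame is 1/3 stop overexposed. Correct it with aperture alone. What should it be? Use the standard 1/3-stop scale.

f/3.5

Overexposed by 1/3 stop → need 1/3 stop darker.
Aperture: f/3.2 → f/3.5.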